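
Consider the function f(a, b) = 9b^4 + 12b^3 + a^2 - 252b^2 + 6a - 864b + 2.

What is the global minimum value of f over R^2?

-4423

f(a,b) separates as P(a) + Q(b) + 2, so its minimum is min P + min Q + 2.
P'(a) = 2a + 6 vanishes at a ∈ {-3}; Q'(b) = 36(b - 4)(b + 2)(b + 3) vanishes at b ∈ {-3, -2, 4}.
Local minima of P (where P''>0): P(-3)=-9. Local minima of Q: Q(-3)=729, Q(4)=-4416.
So the global minimum of f is P(-3) + Q(4) + 2 = -9 − 4416 + 2 = -4423, attained at (-3, 4).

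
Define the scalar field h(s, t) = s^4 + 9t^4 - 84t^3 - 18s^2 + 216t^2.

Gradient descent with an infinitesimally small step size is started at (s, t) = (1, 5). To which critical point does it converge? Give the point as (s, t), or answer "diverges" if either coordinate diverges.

(3, 4)

h is separable, so gradient descent decouples: s follows -∂h/∂s, t follows -∂h/∂t.
∂h/∂s = 4s(s - 3)(s + 3); at s=1 this is -32, so s increases.
∂h/∂t = 36t(t - 4)(t - 3); at t=5 this is 360, so t decreases.
s converges to its nearest critical value 3 (a local min of the s-part); t converges to 4. The iterate converges to (3, 4).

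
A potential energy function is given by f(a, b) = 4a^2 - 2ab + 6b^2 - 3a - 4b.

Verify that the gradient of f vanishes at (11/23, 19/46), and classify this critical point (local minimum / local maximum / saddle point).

local minimum

∇f = (8a - 2b - 3, -2a + 12b - 4); substituting (11/23, 19/46) gives ∇f = (0, 0), so (11/23, 19/46) is indeed a critical point.
The Hessian of f is constant: H = [[8, -2], [-2, 12]].
det(H) = 8·12 − (-2)² = 92.
det(H) > 0 and tr(H) = 20 > 0, so H is positive definite and the point is a local minimum.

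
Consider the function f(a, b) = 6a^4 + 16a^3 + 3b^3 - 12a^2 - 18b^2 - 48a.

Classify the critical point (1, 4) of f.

The mixed partial ∂²f/∂a∂b is 0, so the Hessian at any point is diag(f_aa, f_bb) = diag(24(3a^2 + 4a - 1), 18(b - 2)).
At (1, 4): H = diag(144, 36).
Both eigenvalues are positive, so H is positive definite: a local minimum.

local minimum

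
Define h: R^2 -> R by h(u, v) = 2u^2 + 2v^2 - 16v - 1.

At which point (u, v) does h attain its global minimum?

h(u,v) separates as P(u) + Q(v) − 1, so its minimum is min P + min Q − 1.
P'(u) = 4u vanishes at u ∈ {0}; Q'(v) = 4v - 16 vanishes at v ∈ {4}.
Local minima of P (where P''>0): P(0)=0. Local minima of Q: Q(4)=-32.
So the global minimum of h is P(0) + Q(4) − 1 = 0 − 32 − 1 = -33, attained at (0, 4).

(0, 4)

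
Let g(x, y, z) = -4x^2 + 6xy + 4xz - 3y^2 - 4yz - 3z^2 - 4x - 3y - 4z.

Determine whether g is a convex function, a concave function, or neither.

g is quadratic, so its Hessian is the constant matrix H = [[-8, 6, 4], [6, -6, -4], [4, -4, -6]].
Leading principal minors: -8, 12, -40.
Signs alternate −, +, − ⇒ H ≺ 0 ⇒ concave.

concave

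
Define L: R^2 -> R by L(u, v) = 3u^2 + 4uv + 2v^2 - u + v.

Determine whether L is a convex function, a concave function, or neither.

L is quadratic, so its Hessian is the constant matrix H = [[6, 4], [4, 4]].
det(H) = 8, tr(H) = 10.
det(H) > 0 and tr(H) > 0, so H is positive definite everywhere: convex.

convex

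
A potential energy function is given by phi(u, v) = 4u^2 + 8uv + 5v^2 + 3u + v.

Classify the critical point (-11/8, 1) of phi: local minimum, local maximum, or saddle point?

The Hessian of phi is constant: H = [[8, 8], [8, 10]].
det(H) = 8·10 − 8² = 16.
det(H) > 0 and tr(H) = 18 > 0, so H is positive definite and the point is a local minimum.

local minimum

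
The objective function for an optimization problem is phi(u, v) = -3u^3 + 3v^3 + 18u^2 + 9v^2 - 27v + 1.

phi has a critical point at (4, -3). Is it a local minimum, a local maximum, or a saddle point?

The mixed partial ∂²phi/∂u∂v is 0, so the Hessian at any point is diag(phi_uu, phi_vv) = diag(18(-u + 2), 18(v + 1)).
At (4, -3): H = diag(-36, -36).
Both eigenvalues are negative, so H is negative definite: a local maximum.

local maximum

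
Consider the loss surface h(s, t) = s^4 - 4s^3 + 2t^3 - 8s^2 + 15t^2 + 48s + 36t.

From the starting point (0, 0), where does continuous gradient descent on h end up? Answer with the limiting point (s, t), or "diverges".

h is separable, so gradient descent decouples: s follows -∂h/∂s, t follows -∂h/∂t.
∂h/∂s = 4(s - 3)(s - 2)(s + 2); at s=0 this is 48, so s decreases.
∂h/∂t = 6(t + 2)(t + 3); at t=0 this is 36, so t decreases.
s converges to its nearest critical value -2 (a local min of the s-part); t converges to -2. The iterate converges to (-2, -2).

(-2, -2)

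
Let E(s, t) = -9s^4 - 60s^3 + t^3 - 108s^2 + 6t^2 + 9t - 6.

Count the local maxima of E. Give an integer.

2

E separates as a function of s plus a function of t, so ∇E=0 decouples.
∂E/∂s = -36s(s + 2)(s + 3) = 0 at s ∈ {-3, -2, 0}; ∂E/∂t = 3(t + 1)(t + 3) = 0 at t ∈ {-3, -1}.
The Hessian is diagonal: diag(E_ss, E_tt). Second derivatives: E_ss(-3)=-108, E_ss(-2)=72, E_ss(0)=-216; E_tt(-3)=-6, E_tt(-1)=6.
Local maxima occur where both diagonal entries negative: (-3, -3), (0, -3). Count: 2.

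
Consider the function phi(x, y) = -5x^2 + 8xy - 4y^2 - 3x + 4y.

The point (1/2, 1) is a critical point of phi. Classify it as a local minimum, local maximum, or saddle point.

The Hessian of phi is constant: H = [[-10, 8], [8, -8]].
det(H) = (-10)·(-8) − 8² = 16.
det(H) > 0 and tr(H) = -18 < 0, so H is negative definite and the point is a local maximum.

local maximum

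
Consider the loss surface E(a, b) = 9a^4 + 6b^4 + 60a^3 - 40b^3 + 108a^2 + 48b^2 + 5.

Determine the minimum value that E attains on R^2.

-251

E(a,b) separates as P(a) + Q(b) + 5, so its minimum is min P + min Q + 5.
P'(a) = 36a(a + 2)(a + 3) vanishes at a ∈ {-3, -2, 0}; Q'(b) = 24b(b - 4)(b - 1) vanishes at b ∈ {0, 1, 4}.
Local minima of P (where P''>0): P(-3)=81, P(0)=0. Local minima of Q: Q(0)=0, Q(4)=-256.
So the global minimum of E is P(0) + Q(4) + 5 = 0 − 256 + 5 = -251, attained at (0, 4).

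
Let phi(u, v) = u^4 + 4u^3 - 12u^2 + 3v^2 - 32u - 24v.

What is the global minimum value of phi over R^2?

-112

phi(u,v) separates as P(u) + Q(v), so its minimum is min P + min Q.
P'(u) = 4(u - 2)(u + 1)(u + 4) vanishes at u ∈ {-4, -1, 2}; Q'(v) = 6v - 24 vanishes at v ∈ {4}.
Local minima of P (where P''>0): P(-4)=-64, P(2)=-64. Local minima of Q: Q(4)=-48.
So the global minimum of phi is P(-4) + Q(4) = -64 − 48 = -112, attained at (-4, 4).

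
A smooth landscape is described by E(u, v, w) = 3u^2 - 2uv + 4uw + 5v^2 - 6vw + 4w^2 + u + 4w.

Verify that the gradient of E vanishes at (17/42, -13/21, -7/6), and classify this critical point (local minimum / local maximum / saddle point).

local minimum

∇E = (6u - 2v + 4w + 1, -2u + 10v - 6w, 4u - 6v + 8w + 4); substituting (17/42, -13/21, -7/6) gives ∇E = (0, 0, 0), so (17/42, -13/21, -7/6) is indeed a critical point.
The Hessian is constant: H = [[6, -2, 4], [-2, 10, -6], [4, -6, 8]].
Leading principal minors: Δ₁ = 6, Δ₂ = 56, Δ₃ = 168.
All leading minors are positive, so H is positive definite: a local minimum.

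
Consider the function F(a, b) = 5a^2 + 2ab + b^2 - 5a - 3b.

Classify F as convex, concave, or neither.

F is quadratic, so its Hessian is the constant matrix H = [[10, 2], [2, 2]].
det(H) = 16, tr(H) = 12.
det(H) > 0 and tr(H) > 0, so H is positive definite everywhere: convex.

convex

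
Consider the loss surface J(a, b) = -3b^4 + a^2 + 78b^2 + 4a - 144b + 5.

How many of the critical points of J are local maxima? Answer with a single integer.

J separates as a function of a plus a function of b, so ∇J=0 decouples.
∂J/∂a = 2(a + 2) = 0 at a ∈ {-2}; ∂J/∂b = -12(b - 3)(b - 1)(b + 4) = 0 at b ∈ {-4, 1, 3}.
The Hessian is diagonal: diag(J_aa, J_bb). Second derivatives: J_aa(-2)=2; J_bb(-4)=-420, J_bb(1)=120, J_bb(3)=-168.
Local maxima occur where both diagonal entries negative: none. Count: 0.

0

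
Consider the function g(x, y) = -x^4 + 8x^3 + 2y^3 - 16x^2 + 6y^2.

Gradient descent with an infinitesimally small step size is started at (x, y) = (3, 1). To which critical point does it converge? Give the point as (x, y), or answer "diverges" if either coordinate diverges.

g is separable, so gradient descent decouples: x follows -∂g/∂x, y follows -∂g/∂y.
∂g/∂x = -4x(x - 4)(x - 2); at x=3 this is 12, so x decreases.
∂g/∂y = 6y(y + 2); at y=1 this is 18, so y decreases.
x converges to its nearest critical value 2 (a local min of the x-part); y converges to 0. The iterate converges to (2, 0).

(2, 0)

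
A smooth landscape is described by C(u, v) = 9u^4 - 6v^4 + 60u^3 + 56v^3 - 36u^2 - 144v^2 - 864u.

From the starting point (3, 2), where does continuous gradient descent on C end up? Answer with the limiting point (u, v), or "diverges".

C is separable, so gradient descent decouples: u follows -∂C/∂u, v follows -∂C/∂v.
∂C/∂u = 36(u - 2)(u + 3)(u + 4); at u=3 this is 1512, so u decreases.
∂C/∂v = -24v(v - 4)(v - 3); at v=2 this is -96, so v increases.
u converges to its nearest critical value 2 (a local min of the u-part); v converges to 3. The iterate converges to (2, 3).

(2, 3)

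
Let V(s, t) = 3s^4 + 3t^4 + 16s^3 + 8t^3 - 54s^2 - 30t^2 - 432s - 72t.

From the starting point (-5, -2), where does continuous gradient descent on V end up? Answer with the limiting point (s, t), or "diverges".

(-4, -3)

V is separable, so gradient descent decouples: s follows -∂V/∂s, t follows -∂V/∂t.
∂V/∂s = 12(s - 3)(s + 3)(s + 4); at s=-5 this is -192, so s increases.
∂V/∂t = 12(t - 2)(t + 1)(t + 3); at t=-2 this is 48, so t decreases.
s converges to its nearest critical value -4 (a local min of the s-part); t converges to -3. The iterate converges to (-4, -3).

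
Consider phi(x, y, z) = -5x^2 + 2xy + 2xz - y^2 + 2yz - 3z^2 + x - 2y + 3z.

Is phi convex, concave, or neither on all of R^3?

phi is quadratic, so its Hessian is the constant matrix H = [[-10, 2, 2], [2, -2, 2], [2, 2, -6]].
Leading principal minors: -10, 16, -32.
Signs alternate −, +, − ⇒ H ≺ 0 ⇒ concave.

concave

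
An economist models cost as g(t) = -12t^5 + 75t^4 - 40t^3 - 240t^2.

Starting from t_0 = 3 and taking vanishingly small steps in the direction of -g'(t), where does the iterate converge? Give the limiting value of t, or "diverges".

g'(t) = -60t(t - 4)(t - 2)(t + 1), so g'(3) = 720.
Gradient descent moves in the -g' direction, i.e. t is decreasing.
The nearest critical point in that direction is t = 2, where g'' = 720 > 0 (a local minimum). The iterate converges there.

2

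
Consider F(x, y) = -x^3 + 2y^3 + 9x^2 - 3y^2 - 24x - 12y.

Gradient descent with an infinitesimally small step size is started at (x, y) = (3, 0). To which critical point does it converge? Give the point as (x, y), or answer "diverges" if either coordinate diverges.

(2, 2)

F is separable, so gradient descent decouples: x follows -∂F/∂x, y follows -∂F/∂y.
∂F/∂x = -3(x - 4)(x - 2); at x=3 this is 3, so x decreases.
∂F/∂y = 6(y - 2)(y + 1); at y=0 this is -12, so y increases.
x converges to its nearest critical value 2 (a local min of the x-part); y converges to 2. The iterate converges to (2, 2).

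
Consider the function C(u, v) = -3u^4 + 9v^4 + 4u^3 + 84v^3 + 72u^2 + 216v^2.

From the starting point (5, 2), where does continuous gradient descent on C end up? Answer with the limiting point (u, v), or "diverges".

C is separable, so gradient descent decouples: u follows -∂C/∂u, v follows -∂C/∂v.
∂C/∂u = -12u(u - 4)(u + 3); at u=5 this is -480, so u increases.
∂C/∂v = 36v(v + 3)(v + 4); at v=2 this is 2160, so v decreases.
The u-coordinate has no critical point in that direction and runs off to infinity.

diverges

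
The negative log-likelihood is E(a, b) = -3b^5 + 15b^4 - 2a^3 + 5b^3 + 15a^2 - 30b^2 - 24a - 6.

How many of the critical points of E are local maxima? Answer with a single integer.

E separates as a function of a plus a function of b, so ∇E=0 decouples.
∂E/∂a = -6(a - 4)(a - 1) = 0 at a ∈ {1, 4}; ∂E/∂b = -15b(b - 4)(b - 1)(b + 1) = 0 at b ∈ {-1, 0, 1, 4}.
The Hessian is diagonal: diag(E_aa, E_bb). Second derivatives: E_aa(1)=18, E_aa(4)=-18; E_bb(-1)=150, E_bb(0)=-60, E_bb(1)=90, E_bb(4)=-900.
Local maxima occur where both diagonal entries negative: (4, 0), (4, 4). Count: 2.

2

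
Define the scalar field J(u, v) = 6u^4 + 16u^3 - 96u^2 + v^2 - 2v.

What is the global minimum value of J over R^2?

-1025

J(u,v) separates as P(u) + Q(v), so its minimum is min P + min Q.
P'(u) = 24u(u - 2)(u + 4) vanishes at u ∈ {-4, 0, 2}; Q'(v) = 2v - 2 vanishes at v ∈ {1}.
Local minima of P (where P''>0): P(-4)=-1024, P(2)=-160. Local minima of Q: Q(1)=-1.
So the global minimum of J is P(-4) + Q(1) = -1024 − 1 = -1025, attained at (-4, 1).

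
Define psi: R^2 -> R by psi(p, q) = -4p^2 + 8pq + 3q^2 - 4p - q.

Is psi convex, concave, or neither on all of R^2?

neither

psi is quadratic, so its Hessian is the constant matrix H = [[-8, 8], [8, 6]].
det(H) = -112, tr(H) = -2.
det(H) < 0, so H is indefinite: neither convex nor concave.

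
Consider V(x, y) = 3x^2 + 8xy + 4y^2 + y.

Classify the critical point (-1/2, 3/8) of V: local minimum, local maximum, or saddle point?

The Hessian of V is constant: H = [[6, 8], [8, 8]].
det(H) = 6·8 − 8² = -16.
Since det(H) < 0, H is indefinite and the critical point is a saddle point.

saddle point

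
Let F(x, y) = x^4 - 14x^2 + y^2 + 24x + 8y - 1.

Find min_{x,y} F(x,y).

-134

F(x,y) separates as P(x) + Q(y) − 1, so its minimum is min P + min Q − 1.
P'(x) = 4(x - 2)(x - 1)(x + 3) vanishes at x ∈ {-3, 1, 2}; Q'(y) = 2y + 8 vanishes at y ∈ {-4}.
Local minima of P (where P''>0): P(-3)=-117, P(2)=8. Local minima of Q: Q(-4)=-16.
So the global minimum of F is P(-3) + Q(-4) − 1 = -117 − 16 − 1 = -134, attained at (-3, -4).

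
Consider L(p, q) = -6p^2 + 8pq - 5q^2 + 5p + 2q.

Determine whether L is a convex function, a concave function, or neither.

L is quadratic, so its Hessian is the constant matrix H = [[-12, 8], [8, -10]].
det(H) = 56, tr(H) = -22.
det(H) > 0 and tr(H) < 0, so H is negative definite everywhere: concave.

concave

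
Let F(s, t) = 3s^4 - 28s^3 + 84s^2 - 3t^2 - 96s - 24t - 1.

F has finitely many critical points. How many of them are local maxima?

1

F separates as a function of s plus a function of t, so ∇F=0 decouples.
∂F/∂s = 12(s - 4)(s - 2)(s - 1) = 0 at s ∈ {1, 2, 4}; ∂F/∂t = -6(t + 4) = 0 at t ∈ {-4}.
The Hessian is diagonal: diag(F_ss, F_tt). Second derivatives: F_ss(1)=36, F_ss(2)=-24, F_ss(4)=72; F_tt(-4)=-6.
Local maxima occur where both diagonal entries negative: (2, -4). Count: 1.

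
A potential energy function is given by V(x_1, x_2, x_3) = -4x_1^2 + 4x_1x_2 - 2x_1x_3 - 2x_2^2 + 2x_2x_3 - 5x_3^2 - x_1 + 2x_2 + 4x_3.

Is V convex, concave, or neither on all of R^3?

concave

V is quadratic, so its Hessian is the constant matrix H = [[-8, 4, -2], [4, -4, 2], [-2, 2, -10]].
Leading principal minors: -8, 16, -144.
Signs alternate −, +, − ⇒ H ≺ 0 ⇒ concave.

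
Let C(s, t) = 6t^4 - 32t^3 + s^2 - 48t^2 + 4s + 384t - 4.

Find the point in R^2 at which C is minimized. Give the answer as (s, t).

C(s,t) separates as P(s) + Q(t) − 4, so its minimum is min P + min Q − 4.
P'(s) = 2s + 4 vanishes at s ∈ {-2}; Q'(t) = 24(t - 4)(t - 2)(t + 2) vanishes at t ∈ {-2, 2, 4}.
Local minima of P (where P''>0): P(-2)=-4. Local minima of Q: Q(-2)=-608, Q(4)=256.
So the global minimum of C is P(-2) + Q(-2) − 4 = -4 − 608 − 4 = -616, attained at (-2, -2).

(-2, -2)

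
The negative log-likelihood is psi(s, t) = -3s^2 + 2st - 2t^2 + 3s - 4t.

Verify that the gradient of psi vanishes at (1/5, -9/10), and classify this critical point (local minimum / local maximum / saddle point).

∇psi = (-6s + 2t + 3, 2s - 4t - 4); substituting (1/5, -9/10) gives ∇psi = (0, 0), so (1/5, -9/10) is indeed a critical point.
The Hessian of psi is constant: H = [[-6, 2], [2, -4]].
det(H) = (-6)·(-4) − 2² = 20.
det(H) > 0 and tr(H) = -10 < 0, so H is negative definite and the point is a local maximum.

local maximum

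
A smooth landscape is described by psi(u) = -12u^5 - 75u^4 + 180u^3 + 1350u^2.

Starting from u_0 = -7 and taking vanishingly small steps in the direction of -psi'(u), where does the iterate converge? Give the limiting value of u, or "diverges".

psi'(u) = -60u(u - 3)(u + 3)(u + 5), so psi'(-7) = -33600.
Gradient descent moves in the -psi' direction, i.e. u is increasing.
The nearest critical point in that direction is u = -5, where psi'' = 4800 > 0 (a local minimum). The iterate converges there.

-5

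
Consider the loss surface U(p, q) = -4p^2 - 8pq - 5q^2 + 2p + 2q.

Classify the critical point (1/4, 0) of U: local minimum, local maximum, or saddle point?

The Hessian of U is constant: H = [[-8, -8], [-8, -10]].
det(H) = (-8)·(-10) − (-8)² = 16.
det(H) > 0 and tr(H) = -18 < 0, so H is negative definite and the point is a local maximum.

local maximum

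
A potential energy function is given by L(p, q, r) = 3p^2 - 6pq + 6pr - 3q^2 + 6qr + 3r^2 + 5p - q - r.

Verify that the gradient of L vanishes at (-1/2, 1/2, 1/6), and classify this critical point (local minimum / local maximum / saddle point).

saddle point

∇L = (6p - 6q + 6r + 5, -6p - 6q + 6r - 1, 6p + 6q + 6r - 1); substituting (-1/2, 1/2, 1/6) gives ∇L = (0, 0, 0), so (-1/2, 1/2, 1/6) is indeed a critical point.
The Hessian is constant: H = [[6, -6, 6], [-6, -6, 6], [6, 6, 6]].
Leading principal minors: Δ₁ = 6, Δ₂ = -72, Δ₃ = -864.
The minors fit neither the all-positive nor the alternating-sign pattern, so H is indefinite: a saddle point.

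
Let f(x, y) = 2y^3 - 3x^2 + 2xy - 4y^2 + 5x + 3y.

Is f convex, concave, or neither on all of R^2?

neither

The term 2y^3 is cubic, so the Hessian is not constant.
∂²f/∂y² = 12y - 8, which takes both signs as y varies (negative for sufficiently negative y). A diagonal entry of the Hessian changing sign means the Hessian is neither positive- nor negative-semidefinite on all of R^2.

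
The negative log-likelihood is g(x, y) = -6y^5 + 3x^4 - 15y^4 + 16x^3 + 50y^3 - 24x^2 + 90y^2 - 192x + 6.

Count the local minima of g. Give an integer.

4

g separates as a function of x plus a function of y, so ∇g=0 decouples.
∂g/∂x = 12(x - 2)(x + 2)(x + 4) = 0 at x ∈ {-4, -2, 2}; ∂g/∂y = -30y(y - 2)(y + 1)(y + 3) = 0 at y ∈ {-3, -1, 0, 2}.
The Hessian is diagonal: diag(g_xx, g_yy). Second derivatives: g_xx(-4)=144, g_xx(-2)=-96, g_xx(2)=288; g_yy(-3)=900, g_yy(-1)=-180, g_yy(0)=180, g_yy(2)=-900.
Local minima occur where both diagonal entries positive: (-4, -3), (-4, 0), (2, -3), (2, 0). Count: 4.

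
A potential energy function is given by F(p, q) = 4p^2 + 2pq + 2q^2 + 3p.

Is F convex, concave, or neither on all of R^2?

convex

F is quadratic, so its Hessian is the constant matrix H = [[8, 2], [2, 4]].
det(H) = 28, tr(H) = 12.
det(H) > 0 and tr(H) > 0, so H is positive definite everywhere: convex.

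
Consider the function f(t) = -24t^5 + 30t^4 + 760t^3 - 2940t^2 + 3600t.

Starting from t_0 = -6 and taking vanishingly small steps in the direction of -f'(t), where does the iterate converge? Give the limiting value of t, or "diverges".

-5

f'(t) = -120(t - 3)(t - 2)(t - 1)(t + 5), so f'(-6) = -60480.
Gradient descent moves in the -f' direction, i.e. t is increasing.
The nearest critical point in that direction is t = -5, where f'' = 40320 > 0 (a local minimum). The iterate converges there.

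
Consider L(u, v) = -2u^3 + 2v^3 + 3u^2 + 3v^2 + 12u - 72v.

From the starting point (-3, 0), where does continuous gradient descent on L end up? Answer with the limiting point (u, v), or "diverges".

L is separable, so gradient descent decouples: u follows -∂L/∂u, v follows -∂L/∂v.
∂L/∂u = -6(u - 2)(u + 1); at u=-3 this is -60, so u increases.
∂L/∂v = 6(v - 3)(v + 4); at v=0 this is -72, so v increases.
u converges to its nearest critical value -1 (a local min of the u-part); v converges to 3. The iterate converges to (-1, 3).

(-1, 3)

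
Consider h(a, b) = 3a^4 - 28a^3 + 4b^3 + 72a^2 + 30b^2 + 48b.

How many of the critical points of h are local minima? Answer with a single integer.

2

h separates as a function of a plus a function of b, so ∇h=0 decouples.
∂h/∂a = 12a(a - 4)(a - 3) = 0 at a ∈ {0, 3, 4}; ∂h/∂b = 12(b + 1)(b + 4) = 0 at b ∈ {-4, -1}.
The Hessian is diagonal: diag(h_aa, h_bb). Second derivatives: h_aa(0)=144, h_aa(3)=-36, h_aa(4)=48; h_bb(-4)=-36, h_bb(-1)=36.
Local minima occur where both diagonal entries positive: (0, -1), (4, -1). Count: 2.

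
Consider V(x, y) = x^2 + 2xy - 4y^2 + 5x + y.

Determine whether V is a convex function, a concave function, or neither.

neither

V is quadratic, so its Hessian is the constant matrix H = [[2, 2], [2, -8]].
det(H) = -20, tr(H) = -6.
det(H) < 0, so H is indefinite: neither convex nor concave.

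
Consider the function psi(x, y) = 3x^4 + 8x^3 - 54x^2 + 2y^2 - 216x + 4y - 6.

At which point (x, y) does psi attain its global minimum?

(3, -1)

psi(x,y) separates as P(x) + Q(y) − 6, so its minimum is min P + min Q − 6.
P'(x) = 12(x - 3)(x + 2)(x + 3) vanishes at x ∈ {-3, -2, 3}; Q'(y) = 4y + 4 vanishes at y ∈ {-1}.
Local minima of P (where P''>0): P(-3)=189, P(3)=-675. Local minima of Q: Q(-1)=-2.
So the global minimum of psi is P(3) + Q(-1) − 6 = -675 − 2 − 6 = -683, attained at (3, -1).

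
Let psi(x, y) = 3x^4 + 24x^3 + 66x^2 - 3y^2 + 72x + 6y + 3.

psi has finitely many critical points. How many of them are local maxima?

1

psi separates as a function of x plus a function of y, so ∇psi=0 decouples.
∂psi/∂x = 12(x + 1)(x + 2)(x + 3) = 0 at x ∈ {-3, -2, -1}; ∂psi/∂y = -6(y - 1) = 0 at y ∈ {1}.
The Hessian is diagonal: diag(psi_xx, psi_yy). Second derivatives: psi_xx(-3)=24, psi_xx(-2)=-12, psi_xx(-1)=24; psi_yy(1)=-6.
Local maxima occur where both diagonal entries negative: (-2, 1). Count: 1.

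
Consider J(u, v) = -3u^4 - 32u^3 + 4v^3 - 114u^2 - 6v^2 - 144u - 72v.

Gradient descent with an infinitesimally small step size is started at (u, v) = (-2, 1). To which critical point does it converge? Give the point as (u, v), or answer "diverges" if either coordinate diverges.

J is separable, so gradient descent decouples: u follows -∂J/∂u, v follows -∂J/∂v.
∂J/∂u = -12(u + 1)(u + 3)(u + 4); at u=-2 this is 24, so u decreases.
∂J/∂v = 12(v - 3)(v + 2); at v=1 this is -72, so v increases.
u converges to its nearest critical value -3 (a local min of the u-part); v converges to 3. The iterate converges to (-3, 3).

(-3, 3)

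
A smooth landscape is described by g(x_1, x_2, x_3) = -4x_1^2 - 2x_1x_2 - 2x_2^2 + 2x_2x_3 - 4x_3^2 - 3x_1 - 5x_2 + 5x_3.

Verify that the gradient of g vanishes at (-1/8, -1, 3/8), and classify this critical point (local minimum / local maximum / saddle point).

local maximum

∇g = (-8x_1 - 2x_2 - 3, -2x_1 - 4x_2 + 2x_3 - 5, 2x_2 - 8x_3 + 5); substituting (-1/8, -1, 3/8) gives ∇g = (0, 0, 0), so (-1/8, -1, 3/8) is indeed a critical point.
The Hessian is constant: H = [[-8, -2, 0], [-2, -4, 2], [0, 2, -8]].
Leading principal minors: Δ₁ = -8, Δ₂ = 28, Δ₃ = -192.
The minors alternate sign starting negative (−, +, −), so H is negative definite: a local maximum.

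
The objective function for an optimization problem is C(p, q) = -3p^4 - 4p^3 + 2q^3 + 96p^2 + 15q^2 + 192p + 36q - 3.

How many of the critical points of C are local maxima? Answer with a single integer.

C separates as a function of p plus a function of q, so ∇C=0 decouples.
∂C/∂p = -12(p - 4)(p + 1)(p + 4) = 0 at p ∈ {-4, -1, 4}; ∂C/∂q = 6(q + 2)(q + 3) = 0 at q ∈ {-3, -2}.
The Hessian is diagonal: diag(C_pp, C_qq). Second derivatives: C_pp(-4)=-288, C_pp(-1)=180, C_pp(4)=-480; C_qq(-3)=-6, C_qq(-2)=6.
Local maxima occur where both diagonal entries negative: (-4, -3), (4, -3). Count: 2.

2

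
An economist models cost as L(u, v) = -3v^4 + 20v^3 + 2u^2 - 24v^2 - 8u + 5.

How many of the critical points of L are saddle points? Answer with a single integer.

2

L separates as a function of u plus a function of v, so ∇L=0 decouples.
∂L/∂u = 4(u - 2) = 0 at u ∈ {2}; ∂L/∂v = -12v(v - 4)(v - 1) = 0 at v ∈ {0, 1, 4}.
The Hessian is diagonal: diag(L_uu, L_vv). Second derivatives: L_uu(2)=4; L_vv(0)=-48, L_vv(1)=36, L_vv(4)=-144.
Saddle points occur where the two diagonal entries have opposite signs: (2, 0), (2, 4). Count: 2.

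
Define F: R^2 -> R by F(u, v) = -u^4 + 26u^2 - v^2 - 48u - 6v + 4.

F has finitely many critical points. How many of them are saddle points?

1

F separates as a function of u plus a function of v, so ∇F=0 decouples.
∂F/∂u = -4(u - 3)(u - 1)(u + 4) = 0 at u ∈ {-4, 1, 3}; ∂F/∂v = -2(v + 3) = 0 at v ∈ {-3}.
The Hessian is diagonal: diag(F_uu, F_vv). Second derivatives: F_uu(-4)=-140, F_uu(1)=40, F_uu(3)=-56; F_vv(-3)=-2.
Saddle points occur where the two diagonal entries have opposite signs: (1, -3). Count: 1.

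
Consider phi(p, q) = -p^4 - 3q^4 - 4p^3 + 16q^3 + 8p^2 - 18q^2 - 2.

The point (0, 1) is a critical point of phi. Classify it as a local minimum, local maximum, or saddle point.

local minimum

The mixed partial ∂²phi/∂p∂q is 0, so the Hessian at any point is diag(phi_pp, phi_qq) = diag(4(-3p^2 - 6p + 4), 12(-3q^2 + 8q - 3)).
At (0, 1): H = diag(16, 24).
Both eigenvalues are positive, so H is positive definite: a local minimum.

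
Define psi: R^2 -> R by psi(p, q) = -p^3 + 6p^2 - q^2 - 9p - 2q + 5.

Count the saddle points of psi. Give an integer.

psi separates as a function of p plus a function of q, so ∇psi=0 decouples.
∂psi/∂p = -3(p - 3)(p - 1) = 0 at p ∈ {1, 3}; ∂psi/∂q = -2(q + 1) = 0 at q ∈ {-1}.
The Hessian is diagonal: diag(psi_pp, psi_qq). Second derivatives: psi_pp(1)=6, psi_pp(3)=-6; psi_qq(-1)=-2.
Saddle points occur where the two diagonal entries have opposite signs: (1, -1). Count: 1.

1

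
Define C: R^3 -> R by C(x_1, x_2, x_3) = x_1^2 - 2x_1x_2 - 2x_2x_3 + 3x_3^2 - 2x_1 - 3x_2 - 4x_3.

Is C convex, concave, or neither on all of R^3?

neither

C is quadratic, so its Hessian is the constant matrix H = [[2, -2, 0], [-2, 0, -2], [0, -2, 6]].
Leading principal minors: 2, -4, -32.
Neither pattern holds ⇒ H is indefinite ⇒ neither convex nor concave.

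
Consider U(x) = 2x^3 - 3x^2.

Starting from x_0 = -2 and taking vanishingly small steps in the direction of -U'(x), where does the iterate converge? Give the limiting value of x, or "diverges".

U'(x) = 6x(x - 1), so U'(-2) = 36.
Gradient descent moves in the -U' direction, i.e. x is decreasing.
There is no critical point below x=-2, and U' keeps the same sign, so the iterate runs off to −∞.

diverges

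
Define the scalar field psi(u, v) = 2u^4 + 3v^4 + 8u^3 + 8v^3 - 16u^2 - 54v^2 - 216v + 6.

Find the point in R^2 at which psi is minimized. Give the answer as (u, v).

(-4, 3)

psi(u,v) separates as P(u) + Q(v) + 6, so its minimum is min P + min Q + 6.
P'(u) = 8u(u - 1)(u + 4) vanishes at u ∈ {-4, 0, 1}; Q'(v) = 12(v - 3)(v + 2)(v + 3) vanishes at v ∈ {-3, -2, 3}.
Local minima of P (where P''>0): P(-4)=-256, P(1)=-6. Local minima of Q: Q(-3)=189, Q(3)=-675.
So the global minimum of psi is P(-4) + Q(3) + 6 = -256 − 675 + 6 = -925, attained at (-4, 3).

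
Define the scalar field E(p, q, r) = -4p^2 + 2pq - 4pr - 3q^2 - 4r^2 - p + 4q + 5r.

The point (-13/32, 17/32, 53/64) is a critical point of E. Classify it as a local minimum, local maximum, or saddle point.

local maximum

The Hessian is constant: H = [[-8, 2, -4], [2, -6, 0], [-4, 0, -8]].
Leading principal minors: Δ₁ = -8, Δ₂ = 44, Δ₃ = -256.
The minors alternate sign starting negative (−, +, −), so H is negative definite: a local maximum.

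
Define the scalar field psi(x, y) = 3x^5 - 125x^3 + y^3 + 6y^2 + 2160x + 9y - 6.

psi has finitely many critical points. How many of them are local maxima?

psi separates as a function of x plus a function of y, so ∇psi=0 decouples.
∂psi/∂x = 15(x - 4)(x - 3)(x + 3)(x + 4) = 0 at x ∈ {-4, -3, 3, 4}; ∂psi/∂y = 3(y + 1)(y + 3) = 0 at y ∈ {-3, -1}.
The Hessian is diagonal: diag(psi_xx, psi_yy). Second derivatives: psi_xx(-4)=-840, psi_xx(-3)=630, psi_xx(3)=-630, psi_xx(4)=840; psi_yy(-3)=-6, psi_yy(-1)=6.
Local maxima occur where both diagonal entries negative: (-4, -3), (3, -3). Count: 2.

2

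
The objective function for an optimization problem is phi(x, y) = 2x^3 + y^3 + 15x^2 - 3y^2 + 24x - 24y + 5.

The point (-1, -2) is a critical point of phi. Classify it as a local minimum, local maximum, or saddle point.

The mixed partial ∂²phi/∂x∂y is 0, so the Hessian at any point is diag(phi_xx, phi_yy) = diag(6(2x + 5), 6(y - 1)).
At (-1, -2): H = diag(18, -18).
The eigenvalues have opposite signs, so H is indefinite: a saddle point.

saddle point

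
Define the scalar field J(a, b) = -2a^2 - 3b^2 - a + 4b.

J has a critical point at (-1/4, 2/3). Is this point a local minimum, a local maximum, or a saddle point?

The Hessian of J is constant: H = [[-4, 0], [0, -6]].
det(H) = (-4)·(-6) − 0² = 24.
det(H) > 0 and tr(H) = -10 < 0, so H is negative definite and the point is a local maximum.

local maximum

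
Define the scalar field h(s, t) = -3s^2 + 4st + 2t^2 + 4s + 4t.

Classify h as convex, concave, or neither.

h is quadratic, so its Hessian is the constant matrix H = [[-6, 4], [4, 4]].
det(H) = -40, tr(H) = -2.
det(H) < 0, so H is indefinite: neither convex nor concave.

neither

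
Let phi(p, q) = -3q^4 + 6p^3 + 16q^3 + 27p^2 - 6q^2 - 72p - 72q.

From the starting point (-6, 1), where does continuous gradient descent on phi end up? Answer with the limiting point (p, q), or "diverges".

phi is separable, so gradient descent decouples: p follows -∂phi/∂p, q follows -∂phi/∂q.
∂phi/∂p = 18(p - 1)(p + 4); at p=-6 this is 252, so p decreases.
∂phi/∂q = -12(q - 3)(q - 2)(q + 1); at q=1 this is -48, so q increases.
The p-coordinate has no critical point in that direction and runs off to infinity.

diverges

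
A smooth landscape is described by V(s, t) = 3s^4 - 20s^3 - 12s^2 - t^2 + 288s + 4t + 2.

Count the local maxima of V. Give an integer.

1

V separates as a function of s plus a function of t, so ∇V=0 decouples.
∂V/∂s = 12(s - 4)(s - 3)(s + 2) = 0 at s ∈ {-2, 3, 4}; ∂V/∂t = -2(t - 2) = 0 at t ∈ {2}.
The Hessian is diagonal: diag(V_ss, V_tt). Second derivatives: V_ss(-2)=360, V_ss(3)=-60, V_ss(4)=72; V_tt(2)=-2.
Local maxima occur where both diagonal entries negative: (3, 2). Count: 1.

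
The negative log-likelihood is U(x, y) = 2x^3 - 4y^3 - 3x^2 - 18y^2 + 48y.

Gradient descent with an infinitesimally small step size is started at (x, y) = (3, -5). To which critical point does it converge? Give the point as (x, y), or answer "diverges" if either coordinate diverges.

U is separable, so gradient descent decouples: x follows -∂U/∂x, y follows -∂U/∂y.
∂U/∂x = 6x(x - 1); at x=3 this is 36, so x decreases.
∂U/∂y = -12(y - 1)(y + 4); at y=-5 this is -72, so y increases.
x converges to its nearest critical value 1 (a local min of the x-part); y converges to -4. The iterate converges to (1, -4).

(1, -4)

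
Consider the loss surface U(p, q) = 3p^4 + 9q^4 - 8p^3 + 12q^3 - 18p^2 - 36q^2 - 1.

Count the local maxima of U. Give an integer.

U separates as a function of p plus a function of q, so ∇U=0 decouples.
∂U/∂p = 12p(p - 3)(p + 1) = 0 at p ∈ {-1, 0, 3}; ∂U/∂q = 36q(q - 1)(q + 2) = 0 at q ∈ {-2, 0, 1}.
The Hessian is diagonal: diag(U_pp, U_qq). Second derivatives: U_pp(-1)=48, U_pp(0)=-36, U_pp(3)=144; U_qq(-2)=216, U_qq(0)=-72, U_qq(1)=108.
Local maxima occur where both diagonal entries negative: (0, 0). Count: 1.

1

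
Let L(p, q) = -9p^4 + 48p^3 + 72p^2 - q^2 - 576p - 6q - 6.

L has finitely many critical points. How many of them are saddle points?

1

L separates as a function of p plus a function of q, so ∇L=0 decouples.
∂L/∂p = -36(p - 4)(p - 2)(p + 2) = 0 at p ∈ {-2, 2, 4}; ∂L/∂q = -2(q + 3) = 0 at q ∈ {-3}.
The Hessian is diagonal: diag(L_pp, L_qq). Second derivatives: L_pp(-2)=-864, L_pp(2)=288, L_pp(4)=-432; L_qq(-3)=-2.
Saddle points occur where the two diagonal entries have opposite signs: (2, -3). Count: 1.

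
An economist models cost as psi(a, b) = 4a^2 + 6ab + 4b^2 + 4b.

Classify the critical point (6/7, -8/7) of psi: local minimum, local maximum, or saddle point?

local minimum

The Hessian of psi is constant: H = [[8, 6], [6, 8]].
det(H) = 8·8 − 6² = 28.
det(H) > 0 and tr(H) = 16 > 0, so H is positive definite and the point is a local minimum.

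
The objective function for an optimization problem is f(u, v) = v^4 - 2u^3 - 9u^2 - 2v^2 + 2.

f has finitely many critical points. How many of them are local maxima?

1

f separates as a function of u plus a function of v, so ∇f=0 decouples.
∂f/∂u = -6u(u + 3) = 0 at u ∈ {-3, 0}; ∂f/∂v = 4v(v - 1)(v + 1) = 0 at v ∈ {-1, 0, 1}.
The Hessian is diagonal: diag(f_uu, f_vv). Second derivatives: f_uu(-3)=18, f_uu(0)=-18; f_vv(-1)=8, f_vv(0)=-4, f_vv(1)=8.
Local maxima occur where both diagonal entries negative: (0, 0). Count: 1.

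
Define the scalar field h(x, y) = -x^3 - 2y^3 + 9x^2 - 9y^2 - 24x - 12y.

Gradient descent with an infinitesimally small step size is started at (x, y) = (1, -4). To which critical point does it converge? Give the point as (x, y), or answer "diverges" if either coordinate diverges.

h is separable, so gradient descent decouples: x follows -∂h/∂x, y follows -∂h/∂y.
∂h/∂x = -3(x - 4)(x - 2); at x=1 this is -9, so x increases.
∂h/∂y = -6(y + 1)(y + 2); at y=-4 this is -36, so y increases.
x converges to its nearest critical value 2 (a local min of the x-part); y converges to -2. The iterate converges to (2, -2).

(2, -2)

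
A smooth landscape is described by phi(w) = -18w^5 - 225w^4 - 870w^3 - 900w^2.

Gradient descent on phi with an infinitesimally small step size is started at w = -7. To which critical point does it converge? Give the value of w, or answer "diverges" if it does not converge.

phi'(w) = -90w(w + 1)(w + 4)(w + 5), so phi'(-7) = -22680.
Gradient descent moves in the -phi' direction, i.e. w is increasing.
The nearest critical point in that direction is w = -5, where phi'' = 1800 > 0 (a local minimum). The iterate converges there.

-5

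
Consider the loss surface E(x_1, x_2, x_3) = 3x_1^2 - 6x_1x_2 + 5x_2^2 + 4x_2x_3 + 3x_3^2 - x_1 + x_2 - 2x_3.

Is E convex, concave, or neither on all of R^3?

convex

E is quadratic, so its Hessian is the constant matrix H = [[6, -6, 0], [-6, 10, 4], [0, 4, 6]].
Leading principal minors: 6, 24, 48.
All positive ⇒ H ≻ 0 ⇒ convex.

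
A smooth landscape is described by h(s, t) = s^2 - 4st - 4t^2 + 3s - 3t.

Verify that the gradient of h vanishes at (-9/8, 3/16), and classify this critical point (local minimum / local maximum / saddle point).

∇h = (2s - 4t + 3, -4s - 8t - 3); substituting (-9/8, 3/16) gives ∇h = (0, 0), so (-9/8, 3/16) is indeed a critical point.
The Hessian of h is constant: H = [[2, -4], [-4, -8]].
det(H) = 2·(-8) − (-4)² = -32.
Since det(H) < 0, H is indefinite and the critical point is a saddle point.

saddle point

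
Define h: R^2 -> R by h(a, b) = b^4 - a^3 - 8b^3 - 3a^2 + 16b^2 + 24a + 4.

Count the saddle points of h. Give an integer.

3

h separates as a function of a plus a function of b, so ∇h=0 decouples.
∂h/∂a = -3(a - 2)(a + 4) = 0 at a ∈ {-4, 2}; ∂h/∂b = 4b(b - 4)(b - 2) = 0 at b ∈ {0, 2, 4}.
The Hessian is diagonal: diag(h_aa, h_bb). Second derivatives: h_aa(-4)=18, h_aa(2)=-18; h_bb(0)=32, h_bb(2)=-16, h_bb(4)=32.
Saddle points occur where the two diagonal entries have opposite signs: (-4, 2), (2, 0), (2, 4). Count: 3.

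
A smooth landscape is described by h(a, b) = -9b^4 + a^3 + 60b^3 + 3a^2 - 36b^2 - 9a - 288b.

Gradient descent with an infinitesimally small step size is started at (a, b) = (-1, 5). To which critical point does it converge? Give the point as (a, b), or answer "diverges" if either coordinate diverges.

h is separable, so gradient descent decouples: a follows -∂h/∂a, b follows -∂h/∂b.
∂h/∂a = 3(a - 1)(a + 3); at a=-1 this is -12, so a increases.
∂h/∂b = -36(b - 4)(b - 2)(b + 1); at b=5 this is -648, so b increases.
The b-coordinate has no critical point in that direction and runs off to infinity.

diverges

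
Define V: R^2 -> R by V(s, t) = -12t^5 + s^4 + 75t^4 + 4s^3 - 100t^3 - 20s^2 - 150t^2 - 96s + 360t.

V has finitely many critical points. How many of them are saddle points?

V separates as a function of s plus a function of t, so ∇V=0 decouples.
∂V/∂s = 4(s - 3)(s + 2)(s + 4) = 0 at s ∈ {-4, -2, 3}; ∂V/∂t = -60(t - 3)(t - 2)(t - 1)(t + 1) = 0 at t ∈ {-1, 1, 2, 3}.
The Hessian is diagonal: diag(V_ss, V_tt). Second derivatives: V_ss(-4)=56, V_ss(-2)=-40, V_ss(3)=140; V_tt(-1)=1440, V_tt(1)=-240, V_tt(2)=180, V_tt(3)=-480.
Saddle points occur where the two diagonal entries have opposite signs: (-4, 1), (-4, 3), (-2, -1), (-2, 2), (3, 1), (3, 3). Count: 6.

6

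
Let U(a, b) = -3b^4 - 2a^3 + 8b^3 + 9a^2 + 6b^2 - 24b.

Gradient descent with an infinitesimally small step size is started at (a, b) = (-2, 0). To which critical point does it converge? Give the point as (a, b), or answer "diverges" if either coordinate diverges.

U is separable, so gradient descent decouples: a follows -∂U/∂a, b follows -∂U/∂b.
∂U/∂a = -6a(a - 3); at a=-2 this is -60, so a increases.
∂U/∂b = -12(b - 2)(b - 1)(b + 1); at b=0 this is -24, so b increases.
a converges to its nearest critical value 0 (a local min of the a-part); b converges to 1. The iterate converges to (0, 1).

(0, 1)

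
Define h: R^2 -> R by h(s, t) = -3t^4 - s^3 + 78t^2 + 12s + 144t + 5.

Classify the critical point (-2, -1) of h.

local minimum

The mixed partial ∂²h/∂s∂t is 0, so the Hessian at any point is diag(h_ss, h_tt) = diag(-6s, 12(-3t^2 + 13)).
At (-2, -1): H = diag(12, 120).
Both eigenvalues are positive, so H is positive definite: a local minimum.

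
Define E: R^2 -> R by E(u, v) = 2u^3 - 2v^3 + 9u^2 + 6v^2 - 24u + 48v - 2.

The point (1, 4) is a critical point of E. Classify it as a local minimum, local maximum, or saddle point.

saddle point

The mixed partial ∂²E/∂u∂v is 0, so the Hessian at any point is diag(E_uu, E_vv) = diag(6(2u + 3), 12(-v + 1)).
At (1, 4): H = diag(30, -36).
The eigenvalues have opposite signs, so H is indefinite: a saddle point.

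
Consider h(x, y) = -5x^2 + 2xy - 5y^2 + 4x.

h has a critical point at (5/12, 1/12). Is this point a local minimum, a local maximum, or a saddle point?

local maximum

The Hessian of h is constant: H = [[-10, 2], [2, -10]].
det(H) = (-10)·(-10) − 2² = 96.
det(H) > 0 and tr(H) = -20 < 0, so H is negative definite and the point is a local maximum.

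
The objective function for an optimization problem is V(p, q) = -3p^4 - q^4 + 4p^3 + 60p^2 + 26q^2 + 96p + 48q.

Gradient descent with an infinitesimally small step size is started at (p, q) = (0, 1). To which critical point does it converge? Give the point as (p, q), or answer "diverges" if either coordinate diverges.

V is separable, so gradient descent decouples: p follows -∂V/∂p, q follows -∂V/∂q.
∂V/∂p = -12(p - 4)(p + 1)(p + 2); at p=0 this is 96, so p decreases.
∂V/∂q = -4(q - 4)(q + 1)(q + 3); at q=1 this is 96, so q decreases.
p converges to its nearest critical value -1 (a local min of the p-part); q converges to -1. The iterate converges to (-1, -1).

(-1, -1)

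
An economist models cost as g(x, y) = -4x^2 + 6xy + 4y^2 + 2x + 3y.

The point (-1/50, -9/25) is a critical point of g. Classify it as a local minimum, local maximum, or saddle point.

The Hessian of g is constant: H = [[-8, 6], [6, 8]].
det(H) = (-8)·8 − 6² = -100.
Since det(H) < 0, H is indefinite and the critical point is a saddle point.

saddle point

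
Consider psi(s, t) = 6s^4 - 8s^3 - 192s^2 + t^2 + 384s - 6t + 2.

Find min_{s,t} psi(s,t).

psi(s,t) separates as P(s) + Q(t) + 2, so its minimum is min P + min Q + 2.
P'(s) = 24(s - 4)(s - 1)(s + 4) vanishes at s ∈ {-4, 1, 4}; Q'(t) = 2(t - 3) vanishes at t ∈ {3}.
Local minima of P (where P''>0): P(-4)=-2560, P(4)=-512. Local minima of Q: Q(3)=-9.
So the global minimum of psi is P(-4) + Q(3) + 2 = -2560 − 9 + 2 = -2567, attained at (-4, 3).

-2567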